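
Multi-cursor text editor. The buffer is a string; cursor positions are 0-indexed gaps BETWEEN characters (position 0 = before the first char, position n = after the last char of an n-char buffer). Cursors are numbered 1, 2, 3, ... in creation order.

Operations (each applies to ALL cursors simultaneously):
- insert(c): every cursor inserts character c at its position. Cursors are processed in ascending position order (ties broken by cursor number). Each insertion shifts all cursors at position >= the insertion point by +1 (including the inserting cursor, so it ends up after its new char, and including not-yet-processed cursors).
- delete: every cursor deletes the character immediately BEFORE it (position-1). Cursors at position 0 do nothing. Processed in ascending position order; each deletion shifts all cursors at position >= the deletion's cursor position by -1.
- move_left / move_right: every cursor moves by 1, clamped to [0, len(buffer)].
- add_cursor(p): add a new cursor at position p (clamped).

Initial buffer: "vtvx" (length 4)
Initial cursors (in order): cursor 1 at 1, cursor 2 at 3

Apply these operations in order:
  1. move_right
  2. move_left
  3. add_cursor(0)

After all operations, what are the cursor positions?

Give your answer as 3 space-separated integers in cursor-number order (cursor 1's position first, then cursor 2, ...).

After op 1 (move_right): buffer="vtvx" (len 4), cursors c1@2 c2@4, authorship ....
After op 2 (move_left): buffer="vtvx" (len 4), cursors c1@1 c2@3, authorship ....
After op 3 (add_cursor(0)): buffer="vtvx" (len 4), cursors c3@0 c1@1 c2@3, authorship ....

Answer: 1 3 0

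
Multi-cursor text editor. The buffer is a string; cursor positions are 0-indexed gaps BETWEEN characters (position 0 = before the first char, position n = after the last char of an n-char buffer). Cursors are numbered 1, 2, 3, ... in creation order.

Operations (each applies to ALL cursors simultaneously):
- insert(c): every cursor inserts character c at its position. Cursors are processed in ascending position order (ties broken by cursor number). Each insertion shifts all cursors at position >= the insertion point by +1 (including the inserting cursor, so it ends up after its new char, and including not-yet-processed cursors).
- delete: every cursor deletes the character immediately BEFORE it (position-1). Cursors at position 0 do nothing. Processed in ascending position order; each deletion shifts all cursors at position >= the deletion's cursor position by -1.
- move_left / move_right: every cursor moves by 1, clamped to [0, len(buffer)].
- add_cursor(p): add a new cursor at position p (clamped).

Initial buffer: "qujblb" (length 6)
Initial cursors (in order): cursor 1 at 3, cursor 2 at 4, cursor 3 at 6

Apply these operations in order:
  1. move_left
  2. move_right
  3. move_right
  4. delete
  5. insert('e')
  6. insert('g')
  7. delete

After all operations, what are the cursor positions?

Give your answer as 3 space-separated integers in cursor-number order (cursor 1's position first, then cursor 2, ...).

After op 1 (move_left): buffer="qujblb" (len 6), cursors c1@2 c2@3 c3@5, authorship ......
After op 2 (move_right): buffer="qujblb" (len 6), cursors c1@3 c2@4 c3@6, authorship ......
After op 3 (move_right): buffer="qujblb" (len 6), cursors c1@4 c2@5 c3@6, authorship ......
After op 4 (delete): buffer="quj" (len 3), cursors c1@3 c2@3 c3@3, authorship ...
After op 5 (insert('e')): buffer="qujeee" (len 6), cursors c1@6 c2@6 c3@6, authorship ...123
After op 6 (insert('g')): buffer="qujeeeggg" (len 9), cursors c1@9 c2@9 c3@9, authorship ...123123
After op 7 (delete): buffer="qujeee" (len 6), cursors c1@6 c2@6 c3@6, authorship ...123

Answer: 6 6 6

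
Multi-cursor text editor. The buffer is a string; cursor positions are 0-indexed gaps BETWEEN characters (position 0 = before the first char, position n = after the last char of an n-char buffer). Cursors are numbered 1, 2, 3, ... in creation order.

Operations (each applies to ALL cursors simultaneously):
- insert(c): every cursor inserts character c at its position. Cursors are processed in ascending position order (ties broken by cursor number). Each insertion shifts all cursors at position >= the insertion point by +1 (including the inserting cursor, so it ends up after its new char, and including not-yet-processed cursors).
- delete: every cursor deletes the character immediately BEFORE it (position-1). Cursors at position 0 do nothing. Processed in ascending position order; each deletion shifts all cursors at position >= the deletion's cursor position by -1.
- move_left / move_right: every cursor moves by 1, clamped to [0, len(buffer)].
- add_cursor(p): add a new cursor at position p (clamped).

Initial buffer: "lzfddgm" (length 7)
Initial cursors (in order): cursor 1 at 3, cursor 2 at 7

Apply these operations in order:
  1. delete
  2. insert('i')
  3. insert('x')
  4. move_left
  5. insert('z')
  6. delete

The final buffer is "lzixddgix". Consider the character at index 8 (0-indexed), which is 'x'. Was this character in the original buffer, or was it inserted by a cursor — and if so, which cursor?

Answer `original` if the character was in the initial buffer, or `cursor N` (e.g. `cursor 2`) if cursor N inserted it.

Answer: cursor 2

Derivation:
After op 1 (delete): buffer="lzddg" (len 5), cursors c1@2 c2@5, authorship .....
After op 2 (insert('i')): buffer="lziddgi" (len 7), cursors c1@3 c2@7, authorship ..1...2
After op 3 (insert('x')): buffer="lzixddgix" (len 9), cursors c1@4 c2@9, authorship ..11...22
After op 4 (move_left): buffer="lzixddgix" (len 9), cursors c1@3 c2@8, authorship ..11...22
After op 5 (insert('z')): buffer="lzizxddgizx" (len 11), cursors c1@4 c2@10, authorship ..111...222
After op 6 (delete): buffer="lzixddgix" (len 9), cursors c1@3 c2@8, authorship ..11...22
Authorship (.=original, N=cursor N): . . 1 1 . . . 2 2
Index 8: author = 2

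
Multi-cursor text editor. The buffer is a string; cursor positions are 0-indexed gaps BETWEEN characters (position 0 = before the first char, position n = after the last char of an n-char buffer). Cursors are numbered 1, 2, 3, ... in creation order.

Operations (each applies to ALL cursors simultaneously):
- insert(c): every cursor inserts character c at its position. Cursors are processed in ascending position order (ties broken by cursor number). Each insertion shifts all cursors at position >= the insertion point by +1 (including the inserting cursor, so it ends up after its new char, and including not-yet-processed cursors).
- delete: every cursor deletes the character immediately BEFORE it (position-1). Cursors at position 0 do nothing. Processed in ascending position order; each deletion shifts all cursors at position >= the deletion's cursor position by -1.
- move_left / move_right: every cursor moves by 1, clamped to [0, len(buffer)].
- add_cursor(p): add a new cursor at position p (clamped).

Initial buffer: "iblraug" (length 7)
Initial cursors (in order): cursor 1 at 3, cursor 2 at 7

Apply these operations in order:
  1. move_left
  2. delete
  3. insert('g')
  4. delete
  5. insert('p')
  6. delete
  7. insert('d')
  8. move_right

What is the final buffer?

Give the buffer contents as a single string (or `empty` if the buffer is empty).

Answer: idlradg

Derivation:
After op 1 (move_left): buffer="iblraug" (len 7), cursors c1@2 c2@6, authorship .......
After op 2 (delete): buffer="ilrag" (len 5), cursors c1@1 c2@4, authorship .....
After op 3 (insert('g')): buffer="iglragg" (len 7), cursors c1@2 c2@6, authorship .1...2.
After op 4 (delete): buffer="ilrag" (len 5), cursors c1@1 c2@4, authorship .....
After op 5 (insert('p')): buffer="iplrapg" (len 7), cursors c1@2 c2@6, authorship .1...2.
After op 6 (delete): buffer="ilrag" (len 5), cursors c1@1 c2@4, authorship .....
After op 7 (insert('d')): buffer="idlradg" (len 7), cursors c1@2 c2@6, authorship .1...2.
After op 8 (move_right): buffer="idlradg" (len 7), cursors c1@3 c2@7, authorship .1...2.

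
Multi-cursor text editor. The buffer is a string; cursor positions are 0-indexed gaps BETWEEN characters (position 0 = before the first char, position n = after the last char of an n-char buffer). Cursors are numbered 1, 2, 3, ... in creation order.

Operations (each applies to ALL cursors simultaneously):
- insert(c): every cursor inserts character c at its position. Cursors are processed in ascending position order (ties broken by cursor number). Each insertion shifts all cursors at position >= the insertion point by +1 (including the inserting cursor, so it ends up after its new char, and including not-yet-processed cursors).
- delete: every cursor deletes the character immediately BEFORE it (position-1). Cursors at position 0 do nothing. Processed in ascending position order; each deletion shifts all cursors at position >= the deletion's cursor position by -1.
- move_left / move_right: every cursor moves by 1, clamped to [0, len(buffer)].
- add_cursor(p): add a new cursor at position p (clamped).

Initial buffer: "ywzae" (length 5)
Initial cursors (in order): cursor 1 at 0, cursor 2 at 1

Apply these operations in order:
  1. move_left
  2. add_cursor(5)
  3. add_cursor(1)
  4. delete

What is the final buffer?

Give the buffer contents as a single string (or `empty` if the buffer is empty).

After op 1 (move_left): buffer="ywzae" (len 5), cursors c1@0 c2@0, authorship .....
After op 2 (add_cursor(5)): buffer="ywzae" (len 5), cursors c1@0 c2@0 c3@5, authorship .....
After op 3 (add_cursor(1)): buffer="ywzae" (len 5), cursors c1@0 c2@0 c4@1 c3@5, authorship .....
After op 4 (delete): buffer="wza" (len 3), cursors c1@0 c2@0 c4@0 c3@3, authorship ...

Answer: wza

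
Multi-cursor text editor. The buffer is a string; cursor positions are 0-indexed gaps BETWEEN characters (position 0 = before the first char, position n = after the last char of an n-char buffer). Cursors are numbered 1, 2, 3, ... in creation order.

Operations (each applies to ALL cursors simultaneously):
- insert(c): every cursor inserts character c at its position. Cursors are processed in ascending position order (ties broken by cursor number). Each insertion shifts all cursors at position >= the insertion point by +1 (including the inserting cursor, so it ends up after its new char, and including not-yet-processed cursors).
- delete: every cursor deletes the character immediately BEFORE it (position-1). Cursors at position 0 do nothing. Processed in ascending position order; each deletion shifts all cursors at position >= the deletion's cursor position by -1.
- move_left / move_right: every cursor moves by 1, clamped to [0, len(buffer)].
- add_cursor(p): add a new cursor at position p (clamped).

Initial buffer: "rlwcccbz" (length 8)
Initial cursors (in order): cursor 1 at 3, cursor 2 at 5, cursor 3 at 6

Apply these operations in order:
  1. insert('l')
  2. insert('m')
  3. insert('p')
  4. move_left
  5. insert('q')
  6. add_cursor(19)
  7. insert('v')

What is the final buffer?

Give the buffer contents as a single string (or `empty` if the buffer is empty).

After op 1 (insert('l')): buffer="rlwlcclclbz" (len 11), cursors c1@4 c2@7 c3@9, authorship ...1..2.3..
After op 2 (insert('m')): buffer="rlwlmcclmclmbz" (len 14), cursors c1@5 c2@9 c3@12, authorship ...11..22.33..
After op 3 (insert('p')): buffer="rlwlmpcclmpclmpbz" (len 17), cursors c1@6 c2@11 c3@15, authorship ...111..222.333..
After op 4 (move_left): buffer="rlwlmpcclmpclmpbz" (len 17), cursors c1@5 c2@10 c3@14, authorship ...111..222.333..
After op 5 (insert('q')): buffer="rlwlmqpcclmqpclmqpbz" (len 20), cursors c1@6 c2@12 c3@17, authorship ...1111..2222.3333..
After op 6 (add_cursor(19)): buffer="rlwlmqpcclmqpclmqpbz" (len 20), cursors c1@6 c2@12 c3@17 c4@19, authorship ...1111..2222.3333..
After op 7 (insert('v')): buffer="rlwlmqvpcclmqvpclmqvpbvz" (len 24), cursors c1@7 c2@14 c3@20 c4@23, authorship ...11111..22222.33333.4.

Answer: rlwlmqvpcclmqvpclmqvpbvz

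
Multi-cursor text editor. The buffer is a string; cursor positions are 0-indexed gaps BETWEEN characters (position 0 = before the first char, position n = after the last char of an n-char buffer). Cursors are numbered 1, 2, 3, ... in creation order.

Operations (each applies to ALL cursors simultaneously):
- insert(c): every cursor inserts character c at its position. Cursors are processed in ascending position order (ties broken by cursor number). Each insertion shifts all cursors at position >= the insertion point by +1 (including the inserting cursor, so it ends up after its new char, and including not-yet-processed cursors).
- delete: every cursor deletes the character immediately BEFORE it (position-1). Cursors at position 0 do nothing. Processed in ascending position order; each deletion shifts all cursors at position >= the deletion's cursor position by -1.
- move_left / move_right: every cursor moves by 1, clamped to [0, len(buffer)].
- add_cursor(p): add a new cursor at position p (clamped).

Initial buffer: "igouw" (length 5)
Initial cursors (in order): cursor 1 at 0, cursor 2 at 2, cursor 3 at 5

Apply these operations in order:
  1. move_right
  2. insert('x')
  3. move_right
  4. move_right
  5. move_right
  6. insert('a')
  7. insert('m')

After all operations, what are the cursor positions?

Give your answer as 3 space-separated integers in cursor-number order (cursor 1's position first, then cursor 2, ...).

Answer: 7 14 14

Derivation:
After op 1 (move_right): buffer="igouw" (len 5), cursors c1@1 c2@3 c3@5, authorship .....
After op 2 (insert('x')): buffer="ixgoxuwx" (len 8), cursors c1@2 c2@5 c3@8, authorship .1..2..3
After op 3 (move_right): buffer="ixgoxuwx" (len 8), cursors c1@3 c2@6 c3@8, authorship .1..2..3
After op 4 (move_right): buffer="ixgoxuwx" (len 8), cursors c1@4 c2@7 c3@8, authorship .1..2..3
After op 5 (move_right): buffer="ixgoxuwx" (len 8), cursors c1@5 c2@8 c3@8, authorship .1..2..3
After op 6 (insert('a')): buffer="ixgoxauwxaa" (len 11), cursors c1@6 c2@11 c3@11, authorship .1..21..323
After op 7 (insert('m')): buffer="ixgoxamuwxaamm" (len 14), cursors c1@7 c2@14 c3@14, authorship .1..211..32323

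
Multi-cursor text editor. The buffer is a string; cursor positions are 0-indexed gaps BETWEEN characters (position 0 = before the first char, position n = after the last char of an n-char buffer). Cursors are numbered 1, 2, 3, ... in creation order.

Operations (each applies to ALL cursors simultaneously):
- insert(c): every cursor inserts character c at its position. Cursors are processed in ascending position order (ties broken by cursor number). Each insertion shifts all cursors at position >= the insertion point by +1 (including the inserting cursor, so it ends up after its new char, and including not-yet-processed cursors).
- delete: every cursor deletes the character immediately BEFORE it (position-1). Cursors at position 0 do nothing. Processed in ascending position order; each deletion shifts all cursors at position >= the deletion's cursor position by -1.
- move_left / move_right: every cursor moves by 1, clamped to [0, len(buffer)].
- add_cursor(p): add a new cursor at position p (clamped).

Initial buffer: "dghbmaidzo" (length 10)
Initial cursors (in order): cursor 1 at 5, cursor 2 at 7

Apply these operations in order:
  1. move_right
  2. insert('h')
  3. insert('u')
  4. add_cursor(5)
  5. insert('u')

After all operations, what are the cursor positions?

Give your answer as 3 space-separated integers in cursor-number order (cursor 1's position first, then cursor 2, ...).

After op 1 (move_right): buffer="dghbmaidzo" (len 10), cursors c1@6 c2@8, authorship ..........
After op 2 (insert('h')): buffer="dghbmahidhzo" (len 12), cursors c1@7 c2@10, authorship ......1..2..
After op 3 (insert('u')): buffer="dghbmahuidhuzo" (len 14), cursors c1@8 c2@12, authorship ......11..22..
After op 4 (add_cursor(5)): buffer="dghbmahuidhuzo" (len 14), cursors c3@5 c1@8 c2@12, authorship ......11..22..
After op 5 (insert('u')): buffer="dghbmuahuuidhuuzo" (len 17), cursors c3@6 c1@10 c2@15, authorship .....3.111..222..

Answer: 10 15 6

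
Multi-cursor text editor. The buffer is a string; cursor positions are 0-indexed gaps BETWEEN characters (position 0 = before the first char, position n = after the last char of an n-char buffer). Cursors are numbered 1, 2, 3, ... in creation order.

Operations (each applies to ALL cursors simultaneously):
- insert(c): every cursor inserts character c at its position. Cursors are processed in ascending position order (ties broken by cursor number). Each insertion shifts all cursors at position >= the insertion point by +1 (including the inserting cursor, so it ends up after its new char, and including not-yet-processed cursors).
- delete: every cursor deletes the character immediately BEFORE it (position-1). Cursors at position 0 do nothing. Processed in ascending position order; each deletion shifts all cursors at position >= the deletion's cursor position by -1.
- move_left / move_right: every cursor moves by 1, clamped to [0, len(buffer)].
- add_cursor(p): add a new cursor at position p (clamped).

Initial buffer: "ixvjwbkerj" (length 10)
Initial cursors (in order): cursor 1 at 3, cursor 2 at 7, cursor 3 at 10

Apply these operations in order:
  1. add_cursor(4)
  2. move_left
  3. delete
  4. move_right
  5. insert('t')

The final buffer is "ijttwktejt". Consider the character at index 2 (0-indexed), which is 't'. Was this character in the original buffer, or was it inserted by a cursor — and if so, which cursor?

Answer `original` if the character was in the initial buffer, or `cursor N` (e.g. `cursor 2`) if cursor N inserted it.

After op 1 (add_cursor(4)): buffer="ixvjwbkerj" (len 10), cursors c1@3 c4@4 c2@7 c3@10, authorship ..........
After op 2 (move_left): buffer="ixvjwbkerj" (len 10), cursors c1@2 c4@3 c2@6 c3@9, authorship ..........
After op 3 (delete): buffer="ijwkej" (len 6), cursors c1@1 c4@1 c2@3 c3@5, authorship ......
After op 4 (move_right): buffer="ijwkej" (len 6), cursors c1@2 c4@2 c2@4 c3@6, authorship ......
After op 5 (insert('t')): buffer="ijttwktejt" (len 10), cursors c1@4 c4@4 c2@7 c3@10, authorship ..14..2..3
Authorship (.=original, N=cursor N): . . 1 4 . . 2 . . 3
Index 2: author = 1

Answer: cursor 1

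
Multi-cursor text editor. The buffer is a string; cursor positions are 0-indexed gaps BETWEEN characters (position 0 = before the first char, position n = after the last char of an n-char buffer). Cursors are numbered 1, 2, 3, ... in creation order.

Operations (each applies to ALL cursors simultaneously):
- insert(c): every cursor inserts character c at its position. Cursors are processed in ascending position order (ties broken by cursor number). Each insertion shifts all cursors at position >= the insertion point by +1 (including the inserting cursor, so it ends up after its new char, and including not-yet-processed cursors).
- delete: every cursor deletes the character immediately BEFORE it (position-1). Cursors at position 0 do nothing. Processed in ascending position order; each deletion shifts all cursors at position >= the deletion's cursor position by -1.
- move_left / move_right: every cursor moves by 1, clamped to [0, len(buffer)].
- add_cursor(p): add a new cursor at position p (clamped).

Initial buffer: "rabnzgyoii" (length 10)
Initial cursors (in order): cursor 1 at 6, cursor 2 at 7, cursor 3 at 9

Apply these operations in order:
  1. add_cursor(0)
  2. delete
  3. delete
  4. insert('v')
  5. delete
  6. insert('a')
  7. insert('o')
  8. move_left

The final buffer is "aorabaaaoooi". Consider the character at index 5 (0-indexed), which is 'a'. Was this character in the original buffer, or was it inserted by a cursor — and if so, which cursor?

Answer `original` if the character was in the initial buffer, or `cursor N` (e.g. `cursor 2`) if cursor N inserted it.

After op 1 (add_cursor(0)): buffer="rabnzgyoii" (len 10), cursors c4@0 c1@6 c2@7 c3@9, authorship ..........
After op 2 (delete): buffer="rabnzoi" (len 7), cursors c4@0 c1@5 c2@5 c3@6, authorship .......
After op 3 (delete): buffer="rabi" (len 4), cursors c4@0 c1@3 c2@3 c3@3, authorship ....
After op 4 (insert('v')): buffer="vrabvvvi" (len 8), cursors c4@1 c1@7 c2@7 c3@7, authorship 4...123.
After op 5 (delete): buffer="rabi" (len 4), cursors c4@0 c1@3 c2@3 c3@3, authorship ....
After op 6 (insert('a')): buffer="arabaaai" (len 8), cursors c4@1 c1@7 c2@7 c3@7, authorship 4...123.
After op 7 (insert('o')): buffer="aorabaaaoooi" (len 12), cursors c4@2 c1@11 c2@11 c3@11, authorship 44...123123.
After op 8 (move_left): buffer="aorabaaaoooi" (len 12), cursors c4@1 c1@10 c2@10 c3@10, authorship 44...123123.
Authorship (.=original, N=cursor N): 4 4 . . . 1 2 3 1 2 3 .
Index 5: author = 1

Answer: cursor 1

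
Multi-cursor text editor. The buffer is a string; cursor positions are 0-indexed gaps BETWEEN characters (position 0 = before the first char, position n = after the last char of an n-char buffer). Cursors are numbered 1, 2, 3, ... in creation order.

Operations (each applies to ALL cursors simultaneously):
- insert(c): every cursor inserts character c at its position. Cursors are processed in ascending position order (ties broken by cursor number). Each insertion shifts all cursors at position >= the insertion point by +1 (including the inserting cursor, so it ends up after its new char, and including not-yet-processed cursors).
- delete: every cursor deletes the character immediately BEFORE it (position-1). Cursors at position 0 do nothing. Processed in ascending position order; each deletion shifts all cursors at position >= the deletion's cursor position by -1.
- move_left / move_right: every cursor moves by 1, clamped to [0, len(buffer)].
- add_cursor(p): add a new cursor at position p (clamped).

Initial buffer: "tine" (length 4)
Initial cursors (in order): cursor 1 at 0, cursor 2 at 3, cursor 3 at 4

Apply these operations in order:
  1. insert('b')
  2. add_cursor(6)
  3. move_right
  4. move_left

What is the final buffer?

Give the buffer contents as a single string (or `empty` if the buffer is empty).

After op 1 (insert('b')): buffer="btinbeb" (len 7), cursors c1@1 c2@5 c3@7, authorship 1...2.3
After op 2 (add_cursor(6)): buffer="btinbeb" (len 7), cursors c1@1 c2@5 c4@6 c3@7, authorship 1...2.3
After op 3 (move_right): buffer="btinbeb" (len 7), cursors c1@2 c2@6 c3@7 c4@7, authorship 1...2.3
After op 4 (move_left): buffer="btinbeb" (len 7), cursors c1@1 c2@5 c3@6 c4@6, authorship 1...2.3

Answer: btinbeb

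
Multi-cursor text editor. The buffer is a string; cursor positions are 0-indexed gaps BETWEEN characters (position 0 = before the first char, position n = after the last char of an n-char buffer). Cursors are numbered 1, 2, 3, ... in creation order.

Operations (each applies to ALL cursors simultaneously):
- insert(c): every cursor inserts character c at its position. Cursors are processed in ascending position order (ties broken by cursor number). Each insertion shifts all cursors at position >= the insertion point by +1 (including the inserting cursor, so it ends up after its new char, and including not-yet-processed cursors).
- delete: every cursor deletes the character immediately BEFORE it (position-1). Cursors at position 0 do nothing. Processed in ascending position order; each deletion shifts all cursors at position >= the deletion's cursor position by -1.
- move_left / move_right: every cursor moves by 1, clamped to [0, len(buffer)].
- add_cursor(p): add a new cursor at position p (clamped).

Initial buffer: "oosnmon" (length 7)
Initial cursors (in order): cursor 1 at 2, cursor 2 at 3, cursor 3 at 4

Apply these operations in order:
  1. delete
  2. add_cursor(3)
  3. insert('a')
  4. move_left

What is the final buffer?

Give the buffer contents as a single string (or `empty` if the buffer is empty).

Answer: oaaamoan

Derivation:
After op 1 (delete): buffer="omon" (len 4), cursors c1@1 c2@1 c3@1, authorship ....
After op 2 (add_cursor(3)): buffer="omon" (len 4), cursors c1@1 c2@1 c3@1 c4@3, authorship ....
After op 3 (insert('a')): buffer="oaaamoan" (len 8), cursors c1@4 c2@4 c3@4 c4@7, authorship .123..4.
After op 4 (move_left): buffer="oaaamoan" (len 8), cursors c1@3 c2@3 c3@3 c4@6, authorship .123..4.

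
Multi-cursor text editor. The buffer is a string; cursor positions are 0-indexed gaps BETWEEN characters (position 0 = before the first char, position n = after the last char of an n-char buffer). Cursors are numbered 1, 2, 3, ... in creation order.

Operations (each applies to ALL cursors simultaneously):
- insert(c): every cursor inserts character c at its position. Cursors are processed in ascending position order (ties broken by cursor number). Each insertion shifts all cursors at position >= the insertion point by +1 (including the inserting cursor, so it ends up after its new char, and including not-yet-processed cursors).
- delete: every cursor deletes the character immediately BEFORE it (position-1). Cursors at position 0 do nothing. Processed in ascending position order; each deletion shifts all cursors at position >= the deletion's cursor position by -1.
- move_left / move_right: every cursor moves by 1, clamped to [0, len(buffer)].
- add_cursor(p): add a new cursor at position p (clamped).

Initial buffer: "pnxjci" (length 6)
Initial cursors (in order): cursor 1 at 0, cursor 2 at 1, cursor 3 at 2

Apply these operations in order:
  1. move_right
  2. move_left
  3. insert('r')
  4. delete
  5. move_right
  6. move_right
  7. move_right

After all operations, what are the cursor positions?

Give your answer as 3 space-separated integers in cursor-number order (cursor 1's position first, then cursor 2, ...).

After op 1 (move_right): buffer="pnxjci" (len 6), cursors c1@1 c2@2 c3@3, authorship ......
After op 2 (move_left): buffer="pnxjci" (len 6), cursors c1@0 c2@1 c3@2, authorship ......
After op 3 (insert('r')): buffer="rprnrxjci" (len 9), cursors c1@1 c2@3 c3@5, authorship 1.2.3....
After op 4 (delete): buffer="pnxjci" (len 6), cursors c1@0 c2@1 c3@2, authorship ......
After op 5 (move_right): buffer="pnxjci" (len 6), cursors c1@1 c2@2 c3@3, authorship ......
After op 6 (move_right): buffer="pnxjci" (len 6), cursors c1@2 c2@3 c3@4, authorship ......
After op 7 (move_right): buffer="pnxjci" (len 6), cursors c1@3 c2@4 c3@5, authorship ......

Answer: 3 4 5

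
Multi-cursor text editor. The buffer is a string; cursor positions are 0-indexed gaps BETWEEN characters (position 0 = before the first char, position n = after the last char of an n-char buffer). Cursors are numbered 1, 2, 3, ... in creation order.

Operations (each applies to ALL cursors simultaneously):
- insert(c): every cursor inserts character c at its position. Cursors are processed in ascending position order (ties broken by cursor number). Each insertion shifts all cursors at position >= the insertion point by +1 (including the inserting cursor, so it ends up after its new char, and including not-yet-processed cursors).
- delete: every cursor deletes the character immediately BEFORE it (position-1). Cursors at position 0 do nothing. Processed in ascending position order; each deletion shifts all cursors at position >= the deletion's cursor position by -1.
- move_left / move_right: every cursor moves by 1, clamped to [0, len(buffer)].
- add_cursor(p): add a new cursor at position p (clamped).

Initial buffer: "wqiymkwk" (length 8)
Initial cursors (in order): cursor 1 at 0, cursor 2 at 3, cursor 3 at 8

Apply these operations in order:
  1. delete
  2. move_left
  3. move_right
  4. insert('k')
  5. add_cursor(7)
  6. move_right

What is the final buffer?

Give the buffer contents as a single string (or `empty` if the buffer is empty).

After op 1 (delete): buffer="wqymkw" (len 6), cursors c1@0 c2@2 c3@6, authorship ......
After op 2 (move_left): buffer="wqymkw" (len 6), cursors c1@0 c2@1 c3@5, authorship ......
After op 3 (move_right): buffer="wqymkw" (len 6), cursors c1@1 c2@2 c3@6, authorship ......
After op 4 (insert('k')): buffer="wkqkymkwk" (len 9), cursors c1@2 c2@4 c3@9, authorship .1.2....3
After op 5 (add_cursor(7)): buffer="wkqkymkwk" (len 9), cursors c1@2 c2@4 c4@7 c3@9, authorship .1.2....3
After op 6 (move_right): buffer="wkqkymkwk" (len 9), cursors c1@3 c2@5 c4@8 c3@9, authorship .1.2....3

Answer: wkqkymkwk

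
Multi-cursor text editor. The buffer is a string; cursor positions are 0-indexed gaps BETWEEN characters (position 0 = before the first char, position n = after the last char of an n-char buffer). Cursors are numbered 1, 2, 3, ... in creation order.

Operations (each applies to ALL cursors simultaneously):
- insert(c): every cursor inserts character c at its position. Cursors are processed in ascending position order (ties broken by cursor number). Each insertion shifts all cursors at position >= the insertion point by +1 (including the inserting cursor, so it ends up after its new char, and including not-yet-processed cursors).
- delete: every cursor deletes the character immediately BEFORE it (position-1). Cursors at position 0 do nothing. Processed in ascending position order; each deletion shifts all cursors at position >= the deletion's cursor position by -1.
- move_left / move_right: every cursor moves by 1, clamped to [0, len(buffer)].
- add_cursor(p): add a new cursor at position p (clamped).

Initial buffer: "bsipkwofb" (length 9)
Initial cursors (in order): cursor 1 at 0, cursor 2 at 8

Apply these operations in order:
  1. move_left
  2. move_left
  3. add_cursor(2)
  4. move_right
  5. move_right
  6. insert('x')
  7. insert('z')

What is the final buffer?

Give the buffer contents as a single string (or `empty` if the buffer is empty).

After op 1 (move_left): buffer="bsipkwofb" (len 9), cursors c1@0 c2@7, authorship .........
After op 2 (move_left): buffer="bsipkwofb" (len 9), cursors c1@0 c2@6, authorship .........
After op 3 (add_cursor(2)): buffer="bsipkwofb" (len 9), cursors c1@0 c3@2 c2@6, authorship .........
After op 4 (move_right): buffer="bsipkwofb" (len 9), cursors c1@1 c3@3 c2@7, authorship .........
After op 5 (move_right): buffer="bsipkwofb" (len 9), cursors c1@2 c3@4 c2@8, authorship .........
After op 6 (insert('x')): buffer="bsxipxkwofxb" (len 12), cursors c1@3 c3@6 c2@11, authorship ..1..3....2.
After op 7 (insert('z')): buffer="bsxzipxzkwofxzb" (len 15), cursors c1@4 c3@8 c2@14, authorship ..11..33....22.

Answer: bsxzipxzkwofxzb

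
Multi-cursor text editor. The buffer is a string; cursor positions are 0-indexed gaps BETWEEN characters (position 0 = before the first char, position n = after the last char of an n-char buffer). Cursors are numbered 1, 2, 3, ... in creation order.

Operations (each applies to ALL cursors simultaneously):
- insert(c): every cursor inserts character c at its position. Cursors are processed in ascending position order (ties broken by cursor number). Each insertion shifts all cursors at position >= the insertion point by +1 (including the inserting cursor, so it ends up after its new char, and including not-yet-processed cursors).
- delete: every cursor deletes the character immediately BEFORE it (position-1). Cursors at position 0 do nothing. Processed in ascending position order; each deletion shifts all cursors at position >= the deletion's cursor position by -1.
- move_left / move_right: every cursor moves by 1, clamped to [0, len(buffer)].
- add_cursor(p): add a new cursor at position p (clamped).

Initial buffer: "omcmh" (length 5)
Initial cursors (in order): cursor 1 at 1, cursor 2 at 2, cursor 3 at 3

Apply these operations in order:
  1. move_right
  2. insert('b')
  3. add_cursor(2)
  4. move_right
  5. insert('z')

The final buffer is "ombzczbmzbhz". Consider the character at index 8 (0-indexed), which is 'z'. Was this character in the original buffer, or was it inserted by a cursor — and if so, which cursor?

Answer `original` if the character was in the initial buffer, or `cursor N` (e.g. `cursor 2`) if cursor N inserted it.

After op 1 (move_right): buffer="omcmh" (len 5), cursors c1@2 c2@3 c3@4, authorship .....
After op 2 (insert('b')): buffer="ombcbmbh" (len 8), cursors c1@3 c2@5 c3@7, authorship ..1.2.3.
After op 3 (add_cursor(2)): buffer="ombcbmbh" (len 8), cursors c4@2 c1@3 c2@5 c3@7, authorship ..1.2.3.
After op 4 (move_right): buffer="ombcbmbh" (len 8), cursors c4@3 c1@4 c2@6 c3@8, authorship ..1.2.3.
After op 5 (insert('z')): buffer="ombzczbmzbhz" (len 12), cursors c4@4 c1@6 c2@9 c3@12, authorship ..14.12.23.3
Authorship (.=original, N=cursor N): . . 1 4 . 1 2 . 2 3 . 3
Index 8: author = 2

Answer: cursor 2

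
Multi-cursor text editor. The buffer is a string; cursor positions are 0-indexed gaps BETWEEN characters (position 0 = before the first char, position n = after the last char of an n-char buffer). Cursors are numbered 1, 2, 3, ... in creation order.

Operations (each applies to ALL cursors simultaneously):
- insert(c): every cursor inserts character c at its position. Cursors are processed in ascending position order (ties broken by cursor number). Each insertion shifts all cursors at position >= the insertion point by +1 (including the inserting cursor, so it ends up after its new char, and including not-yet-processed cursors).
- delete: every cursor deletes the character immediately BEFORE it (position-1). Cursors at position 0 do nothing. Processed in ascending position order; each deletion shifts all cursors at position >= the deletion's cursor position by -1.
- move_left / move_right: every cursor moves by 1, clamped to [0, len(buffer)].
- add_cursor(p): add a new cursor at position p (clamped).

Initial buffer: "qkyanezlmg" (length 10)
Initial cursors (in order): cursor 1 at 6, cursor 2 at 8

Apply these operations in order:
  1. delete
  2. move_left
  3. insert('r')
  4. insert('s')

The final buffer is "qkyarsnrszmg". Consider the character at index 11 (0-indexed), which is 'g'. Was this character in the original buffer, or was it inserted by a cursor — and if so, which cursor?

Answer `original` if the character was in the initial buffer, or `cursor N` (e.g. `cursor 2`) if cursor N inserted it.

After op 1 (delete): buffer="qkyanzmg" (len 8), cursors c1@5 c2@6, authorship ........
After op 2 (move_left): buffer="qkyanzmg" (len 8), cursors c1@4 c2@5, authorship ........
After op 3 (insert('r')): buffer="qkyarnrzmg" (len 10), cursors c1@5 c2@7, authorship ....1.2...
After op 4 (insert('s')): buffer="qkyarsnrszmg" (len 12), cursors c1@6 c2@9, authorship ....11.22...
Authorship (.=original, N=cursor N): . . . . 1 1 . 2 2 . . .
Index 11: author = original

Answer: original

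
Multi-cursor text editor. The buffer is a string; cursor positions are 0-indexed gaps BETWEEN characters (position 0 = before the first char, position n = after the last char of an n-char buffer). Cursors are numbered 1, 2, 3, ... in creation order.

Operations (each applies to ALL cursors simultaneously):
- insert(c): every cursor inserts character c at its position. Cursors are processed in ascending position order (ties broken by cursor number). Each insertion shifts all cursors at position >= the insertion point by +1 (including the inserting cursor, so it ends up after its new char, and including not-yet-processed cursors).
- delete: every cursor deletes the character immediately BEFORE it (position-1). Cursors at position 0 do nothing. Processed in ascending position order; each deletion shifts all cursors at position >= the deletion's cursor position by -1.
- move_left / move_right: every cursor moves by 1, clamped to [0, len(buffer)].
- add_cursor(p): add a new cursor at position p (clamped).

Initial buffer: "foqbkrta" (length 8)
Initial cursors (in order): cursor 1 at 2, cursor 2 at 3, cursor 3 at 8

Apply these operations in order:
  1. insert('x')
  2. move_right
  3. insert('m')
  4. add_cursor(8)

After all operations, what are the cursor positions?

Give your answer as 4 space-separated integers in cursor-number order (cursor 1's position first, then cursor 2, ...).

After op 1 (insert('x')): buffer="foxqxbkrtax" (len 11), cursors c1@3 c2@5 c3@11, authorship ..1.2.....3
After op 2 (move_right): buffer="foxqxbkrtax" (len 11), cursors c1@4 c2@6 c3@11, authorship ..1.2.....3
After op 3 (insert('m')): buffer="foxqmxbmkrtaxm" (len 14), cursors c1@5 c2@8 c3@14, authorship ..1.12.2....33
After op 4 (add_cursor(8)): buffer="foxqmxbmkrtaxm" (len 14), cursors c1@5 c2@8 c4@8 c3@14, authorship ..1.12.2....33

Answer: 5 8 14 8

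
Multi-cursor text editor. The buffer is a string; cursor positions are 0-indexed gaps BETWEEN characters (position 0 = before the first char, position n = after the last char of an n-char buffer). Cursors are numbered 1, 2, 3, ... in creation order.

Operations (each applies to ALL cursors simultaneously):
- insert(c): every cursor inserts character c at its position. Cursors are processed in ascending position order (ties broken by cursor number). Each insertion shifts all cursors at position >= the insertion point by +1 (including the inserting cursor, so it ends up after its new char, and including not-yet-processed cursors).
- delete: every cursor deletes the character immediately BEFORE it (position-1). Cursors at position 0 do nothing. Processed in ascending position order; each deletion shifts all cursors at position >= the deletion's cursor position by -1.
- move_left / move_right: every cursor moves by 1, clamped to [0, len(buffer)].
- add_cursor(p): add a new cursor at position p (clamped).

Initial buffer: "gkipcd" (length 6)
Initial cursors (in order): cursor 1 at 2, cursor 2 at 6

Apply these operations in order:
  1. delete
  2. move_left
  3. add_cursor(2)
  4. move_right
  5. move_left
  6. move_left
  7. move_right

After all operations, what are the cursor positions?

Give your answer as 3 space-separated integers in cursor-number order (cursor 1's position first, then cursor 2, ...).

After op 1 (delete): buffer="gipc" (len 4), cursors c1@1 c2@4, authorship ....
After op 2 (move_left): buffer="gipc" (len 4), cursors c1@0 c2@3, authorship ....
After op 3 (add_cursor(2)): buffer="gipc" (len 4), cursors c1@0 c3@2 c2@3, authorship ....
After op 4 (move_right): buffer="gipc" (len 4), cursors c1@1 c3@3 c2@4, authorship ....
After op 5 (move_left): buffer="gipc" (len 4), cursors c1@0 c3@2 c2@3, authorship ....
After op 6 (move_left): buffer="gipc" (len 4), cursors c1@0 c3@1 c2@2, authorship ....
After op 7 (move_right): buffer="gipc" (len 4), cursors c1@1 c3@2 c2@3, authorship ....

Answer: 1 3 2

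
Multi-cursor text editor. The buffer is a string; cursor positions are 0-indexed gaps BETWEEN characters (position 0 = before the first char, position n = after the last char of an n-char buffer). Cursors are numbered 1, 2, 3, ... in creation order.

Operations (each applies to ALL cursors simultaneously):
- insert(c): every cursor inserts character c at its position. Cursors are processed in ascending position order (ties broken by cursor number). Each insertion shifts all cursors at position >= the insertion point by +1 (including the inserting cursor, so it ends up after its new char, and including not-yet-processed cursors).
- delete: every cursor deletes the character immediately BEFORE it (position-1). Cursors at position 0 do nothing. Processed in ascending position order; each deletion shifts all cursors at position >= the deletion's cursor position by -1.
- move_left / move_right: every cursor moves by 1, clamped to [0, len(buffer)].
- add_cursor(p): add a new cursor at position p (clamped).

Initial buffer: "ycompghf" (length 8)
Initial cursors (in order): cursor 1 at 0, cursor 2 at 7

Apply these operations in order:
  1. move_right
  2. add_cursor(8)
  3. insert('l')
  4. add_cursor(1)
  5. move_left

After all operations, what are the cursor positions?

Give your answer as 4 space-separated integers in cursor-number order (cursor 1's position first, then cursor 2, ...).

After op 1 (move_right): buffer="ycompghf" (len 8), cursors c1@1 c2@8, authorship ........
After op 2 (add_cursor(8)): buffer="ycompghf" (len 8), cursors c1@1 c2@8 c3@8, authorship ........
After op 3 (insert('l')): buffer="ylcompghfll" (len 11), cursors c1@2 c2@11 c3@11, authorship .1.......23
After op 4 (add_cursor(1)): buffer="ylcompghfll" (len 11), cursors c4@1 c1@2 c2@11 c3@11, authorship .1.......23
After op 5 (move_left): buffer="ylcompghfll" (len 11), cursors c4@0 c1@1 c2@10 c3@10, authorship .1.......23

Answer: 1 10 10 0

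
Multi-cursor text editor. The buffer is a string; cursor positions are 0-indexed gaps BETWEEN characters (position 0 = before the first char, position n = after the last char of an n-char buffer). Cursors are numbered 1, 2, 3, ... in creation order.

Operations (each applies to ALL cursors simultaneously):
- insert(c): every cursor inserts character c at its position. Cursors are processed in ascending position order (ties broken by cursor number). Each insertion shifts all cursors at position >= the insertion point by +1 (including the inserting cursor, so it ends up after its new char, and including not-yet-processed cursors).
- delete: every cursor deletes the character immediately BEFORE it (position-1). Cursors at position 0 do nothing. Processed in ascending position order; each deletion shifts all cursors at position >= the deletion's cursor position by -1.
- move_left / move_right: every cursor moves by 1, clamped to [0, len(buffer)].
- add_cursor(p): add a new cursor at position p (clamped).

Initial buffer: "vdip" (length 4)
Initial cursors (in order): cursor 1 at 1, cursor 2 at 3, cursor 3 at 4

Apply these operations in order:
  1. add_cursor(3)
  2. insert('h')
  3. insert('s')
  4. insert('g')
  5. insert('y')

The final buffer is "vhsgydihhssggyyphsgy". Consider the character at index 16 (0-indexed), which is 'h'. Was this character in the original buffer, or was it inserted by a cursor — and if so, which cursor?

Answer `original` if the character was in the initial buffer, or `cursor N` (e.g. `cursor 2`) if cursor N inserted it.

Answer: cursor 3

Derivation:
After op 1 (add_cursor(3)): buffer="vdip" (len 4), cursors c1@1 c2@3 c4@3 c3@4, authorship ....
After op 2 (insert('h')): buffer="vhdihhph" (len 8), cursors c1@2 c2@6 c4@6 c3@8, authorship .1..24.3
After op 3 (insert('s')): buffer="vhsdihhssphs" (len 12), cursors c1@3 c2@9 c4@9 c3@12, authorship .11..2424.33
After op 4 (insert('g')): buffer="vhsgdihhssggphsg" (len 16), cursors c1@4 c2@12 c4@12 c3@16, authorship .111..242424.333
After op 5 (insert('y')): buffer="vhsgydihhssggyyphsgy" (len 20), cursors c1@5 c2@15 c4@15 c3@20, authorship .1111..24242424.3333
Authorship (.=original, N=cursor N): . 1 1 1 1 . . 2 4 2 4 2 4 2 4 . 3 3 3 3
Index 16: author = 3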